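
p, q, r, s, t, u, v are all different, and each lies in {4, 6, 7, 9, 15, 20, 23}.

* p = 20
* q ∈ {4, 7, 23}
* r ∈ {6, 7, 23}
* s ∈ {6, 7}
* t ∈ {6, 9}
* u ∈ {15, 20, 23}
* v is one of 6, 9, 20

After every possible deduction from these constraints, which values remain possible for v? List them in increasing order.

p must be 20 (only option left). Remove 20 from u, v.
Among the 6 still-open variables, 4 fits only q (and all 6 values in {4, 6, 7, 9, 15, 23} must be used), so q = 4.
The 5 still-open variables together cover exactly {6, 7, 9, 15, 23} — 5 values for 5 variables — and 15 appears only in u's list, so u = 15.
The 4 still-open variables draw from only 4 values {6, 7, 9, 23}, so each is used; only r can be 23, hence r = 23.
The 3 still-open variables draw from only 3 values {6, 7, 9}, so each is used; only s can be 7, hence s = 7.
No further eliminations apply; v can still be any of 6, 9.

6, 9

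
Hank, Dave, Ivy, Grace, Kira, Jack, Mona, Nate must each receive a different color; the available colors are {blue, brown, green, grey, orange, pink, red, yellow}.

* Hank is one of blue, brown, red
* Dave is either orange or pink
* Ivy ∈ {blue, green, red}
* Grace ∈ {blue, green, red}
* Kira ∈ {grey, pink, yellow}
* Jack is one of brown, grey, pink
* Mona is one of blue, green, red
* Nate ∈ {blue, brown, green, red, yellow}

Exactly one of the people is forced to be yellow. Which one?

The 8 variables together cover exactly {blue, brown, green, grey, orange, pink, red, yellow} — 8 values for 8 variables — and orange appears only in Dave's list, so Dave = orange.
Ivy, Grace, Mona between them cover only {blue, green, red} — a naked triple. Remove those values from Hank, Nate.
That leaves Hank = brown. Eliminate brown elsewhere: Jack, Nate.
So yellow goes to Nate.

Nate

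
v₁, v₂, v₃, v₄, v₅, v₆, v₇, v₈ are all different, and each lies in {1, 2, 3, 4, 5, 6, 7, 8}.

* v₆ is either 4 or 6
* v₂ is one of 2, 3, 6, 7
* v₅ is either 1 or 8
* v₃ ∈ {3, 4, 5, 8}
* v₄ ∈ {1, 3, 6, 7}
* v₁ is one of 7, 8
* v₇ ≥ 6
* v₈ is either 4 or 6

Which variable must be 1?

The 8 variables draw from only 8 values {1, 2, 3, 4, 5, 6, 7, 8}, so each is used; only v₂ can be 2, hence v₂ = 2.
The 7 still-open variables draw from only 7 values {1, 3, 4, 5, 6, 7, 8}, so each is used; only v₃ can be 5, hence v₃ = 5.
The 6 still-open variables draw from only 6 values {1, 3, 4, 6, 7, 8}, so each is used; only v₄ can be 3, hence v₄ = 3.
The 5 still-open variables draw from only 5 values {1, 4, 6, 7, 8}, so each is used; only v₅ can be 1, hence v₅ = 1.

v₅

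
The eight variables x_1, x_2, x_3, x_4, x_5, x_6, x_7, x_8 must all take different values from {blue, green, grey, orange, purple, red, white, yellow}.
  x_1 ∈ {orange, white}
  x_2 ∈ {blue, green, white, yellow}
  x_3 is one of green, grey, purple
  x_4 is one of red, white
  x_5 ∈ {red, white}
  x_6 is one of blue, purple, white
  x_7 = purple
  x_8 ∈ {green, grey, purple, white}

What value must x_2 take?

x_7 must be purple (only option left). Eliminate purple elsewhere: x_3, x_6, x_8.
Among the 7 still-open variables, orange fits only x_1 (and all 7 values in {blue, green, grey, orange, red, white, yellow} must be used), so x_1 = orange.
The 6 still-open variables together cover exactly {blue, green, grey, red, white, yellow} — 6 values for 6 variables — and yellow appears only in x_2's list, so x_2 = yellow.

yellow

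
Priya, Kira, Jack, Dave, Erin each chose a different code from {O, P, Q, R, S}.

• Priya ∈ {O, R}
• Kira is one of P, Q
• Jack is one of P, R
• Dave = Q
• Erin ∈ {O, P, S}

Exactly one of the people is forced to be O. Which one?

Priya

Dave has just one choice, so Dave = Q. Remove Q from Kira.
Kira's domain is down to {P}, so Kira = P. So Jack, Erin can't be P.
That leaves Jack = R. Remove R from Priya.
So O goes to Priya.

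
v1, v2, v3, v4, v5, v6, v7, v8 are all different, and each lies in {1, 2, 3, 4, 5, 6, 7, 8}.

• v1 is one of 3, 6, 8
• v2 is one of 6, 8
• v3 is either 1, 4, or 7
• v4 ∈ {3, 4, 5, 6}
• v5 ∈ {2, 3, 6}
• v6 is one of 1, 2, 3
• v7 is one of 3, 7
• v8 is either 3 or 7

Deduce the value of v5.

Among the 8 variables, 5 fits only v4 (and all 8 values in {1, 2, 3, 4, 5, 6, 7, 8} must be used), so v4 = 5.
Among the 7 still-open variables, 4 fits only v3 (and all 7 values in {1, 2, 3, 4, 6, 7, 8} must be used), so v3 = 4.
The 6 still-open variables draw from only 6 values {1, 2, 3, 6, 7, 8}, so each is used; only v6 can be 1, hence v6 = 1.
The 5 still-open variables draw from only 5 values {2, 3, 6, 7, 8}, so each is used; only v5 can be 2, hence v5 = 2.

2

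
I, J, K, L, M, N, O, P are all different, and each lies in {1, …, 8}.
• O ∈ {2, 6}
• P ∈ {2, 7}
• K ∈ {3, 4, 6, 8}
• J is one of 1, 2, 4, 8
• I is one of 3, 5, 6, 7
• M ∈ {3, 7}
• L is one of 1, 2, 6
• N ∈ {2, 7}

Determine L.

The 8 variables draw from only 8 values {1, 2, 3, 4, 5, 6, 7, 8}, so each is used; only I can be 5, hence I = 5.
N and P share exactly the 2 values {2, 7}; by pigeonhole those values go to them, so strike 2, 7 from J, L, M, O.
M's domain is down to {3}, so M = 3. Eliminate 3 elsewhere: K.
O's domain is down to {6}, so O = 6. Remove 6 from K, L.
So L = 1.

1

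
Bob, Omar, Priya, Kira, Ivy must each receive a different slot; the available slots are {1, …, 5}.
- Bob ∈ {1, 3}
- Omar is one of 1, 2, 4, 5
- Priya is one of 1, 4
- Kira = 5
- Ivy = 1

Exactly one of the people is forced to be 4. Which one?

Priya

Kira has just one choice, so Kira = 5. Strike 5 from Omar.
Ivy's domain is down to {1}, so Ivy = 1. So Bob, Omar, Priya can't be 1.
So 4 goes to Priya.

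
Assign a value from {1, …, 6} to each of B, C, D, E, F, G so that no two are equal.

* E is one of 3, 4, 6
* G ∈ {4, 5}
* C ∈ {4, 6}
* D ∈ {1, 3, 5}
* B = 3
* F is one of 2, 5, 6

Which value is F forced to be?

B must be 3 (only option left). So D, E can't be 3.
The 5 still-open variables draw from only 5 values {1, 2, 4, 5, 6}, so each is used; only D can be 1, hence D = 1.
The 4 still-open variables together cover exactly {2, 4, 5, 6} — 4 values for 4 variables — and 2 appears only in F's list, so F = 2.

2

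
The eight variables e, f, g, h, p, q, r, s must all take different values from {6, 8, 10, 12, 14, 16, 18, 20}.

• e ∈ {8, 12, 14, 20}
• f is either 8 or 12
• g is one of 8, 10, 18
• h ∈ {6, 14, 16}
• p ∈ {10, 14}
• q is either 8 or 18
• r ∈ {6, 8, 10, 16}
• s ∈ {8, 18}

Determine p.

The 8 variables together cover exactly {6, 8, 10, 12, 14, 16, 18, 20} — 8 values for 8 variables — and 20 appears only in e's list, so e = 20.
Among the 7 still-open variables, 12 fits only f (and all 7 values in {6, 8, 10, 12, 14, 16, 18} must be used), so f = 12.
The 2 variables q and s are confined to {8, 18}, which locks those values in; drop them from g, r.
g must be 10 (only option left). So p, r can't be 10.
So p = 14.

14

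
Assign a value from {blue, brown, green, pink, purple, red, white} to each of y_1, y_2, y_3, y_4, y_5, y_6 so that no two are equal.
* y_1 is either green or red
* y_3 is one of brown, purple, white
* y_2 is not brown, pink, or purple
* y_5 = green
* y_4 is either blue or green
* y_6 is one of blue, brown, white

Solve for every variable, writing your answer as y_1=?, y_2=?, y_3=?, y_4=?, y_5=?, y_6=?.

y_5 has just one choice, so y_5 = green. Strike green from y_1, y_2, y_4.
y_1 must be red (only option left). Remove red from y_2.
That leaves y_4 = blue. Strike blue from y_2, y_6.
y_2's domain is down to {white}, so y_2 = white. Remove white from y_3, y_6.
y_6 must be brown (only option left). Strike brown from y_3.
y_3 has just one choice, so y_3 = purple.

y_1=red, y_2=white, y_3=purple, y_4=blue, y_5=green, y_6=brown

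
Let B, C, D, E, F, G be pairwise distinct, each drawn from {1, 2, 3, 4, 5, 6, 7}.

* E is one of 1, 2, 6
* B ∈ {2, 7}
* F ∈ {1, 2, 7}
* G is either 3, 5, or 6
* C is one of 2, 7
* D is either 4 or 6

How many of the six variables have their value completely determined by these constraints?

3

B and C share exactly the 2 values {2, 7}; by pigeonhole those values go to them, so strike 2, 7 from E, F.
That leaves F = 1. So E can't be 1.
E must be 6 (only option left). So D, G can't be 6.
D has just one choice, so D = 4.
Determined: D=4, E=6, F=1. The other variables each still have more than one consistent value. That makes 3.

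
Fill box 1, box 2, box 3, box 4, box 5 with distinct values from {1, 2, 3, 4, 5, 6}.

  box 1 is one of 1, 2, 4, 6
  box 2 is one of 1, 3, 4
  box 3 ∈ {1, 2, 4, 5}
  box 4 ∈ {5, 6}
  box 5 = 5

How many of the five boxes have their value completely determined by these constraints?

2

box 5 has just one choice, so box 5 = 5. So box 3, box 4 can't be 5.
box 4 must be 6 (only option left). Strike 6 from box 1.
Determined: box 4=6, box 5=5. The other boxes each still have more than one consistent value. That makes 2.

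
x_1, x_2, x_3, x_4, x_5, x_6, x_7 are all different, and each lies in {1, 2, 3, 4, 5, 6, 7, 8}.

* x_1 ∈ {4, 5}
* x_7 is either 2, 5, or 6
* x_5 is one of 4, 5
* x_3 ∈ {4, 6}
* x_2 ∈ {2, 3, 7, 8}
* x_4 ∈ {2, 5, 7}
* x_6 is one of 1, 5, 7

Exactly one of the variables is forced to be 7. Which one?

x_1 and x_5 between them cover only {4, 5} — a naked pair. Remove those values from x_3, x_4, x_6, x_7.
x_3's domain is down to {6}, so x_3 = 6. So x_7 can't be 6.
x_7's domain is down to {2}, so x_7 = 2. Remove 2 from x_2, x_4.

x_4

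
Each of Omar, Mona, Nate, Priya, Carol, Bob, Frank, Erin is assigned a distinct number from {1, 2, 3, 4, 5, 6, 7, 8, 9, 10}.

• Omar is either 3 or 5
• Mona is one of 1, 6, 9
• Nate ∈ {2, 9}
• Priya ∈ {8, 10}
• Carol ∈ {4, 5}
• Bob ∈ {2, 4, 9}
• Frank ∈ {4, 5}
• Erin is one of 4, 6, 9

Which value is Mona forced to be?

1

Carol and Frank share exactly the 2 values {4, 5}; by pigeonhole those values go to them, so strike 4, 5 from Omar, Bob, Erin.
Omar must be 3 (only option left).
Nate and Bob between them cover only {2, 9} — a naked pair. Remove those values from Mona, Erin.
Erin has just one choice, so Erin = 6. So Mona can't be 6.
So Mona = 1.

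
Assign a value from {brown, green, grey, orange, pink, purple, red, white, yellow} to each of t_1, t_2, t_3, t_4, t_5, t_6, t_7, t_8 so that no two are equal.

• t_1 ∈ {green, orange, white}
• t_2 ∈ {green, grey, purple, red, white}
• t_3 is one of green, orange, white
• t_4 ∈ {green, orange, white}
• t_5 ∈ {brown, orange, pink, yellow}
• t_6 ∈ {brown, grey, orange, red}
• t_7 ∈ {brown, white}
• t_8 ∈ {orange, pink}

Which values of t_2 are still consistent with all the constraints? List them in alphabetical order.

The 3 variables t_1, t_3, t_4 are confined to {green, orange, white}, which locks those values in; drop them from t_2, t_5, t_6, t_7, t_8.
t_7 has just one choice, so t_7 = brown. Eliminate brown elsewhere: t_5, t_6.
t_8 must be pink (only option left). So t_5 can't be pink.
t_5 must be yellow (only option left).
No further eliminations apply; t_2 can still be any of grey, purple, red.

grey, purple, red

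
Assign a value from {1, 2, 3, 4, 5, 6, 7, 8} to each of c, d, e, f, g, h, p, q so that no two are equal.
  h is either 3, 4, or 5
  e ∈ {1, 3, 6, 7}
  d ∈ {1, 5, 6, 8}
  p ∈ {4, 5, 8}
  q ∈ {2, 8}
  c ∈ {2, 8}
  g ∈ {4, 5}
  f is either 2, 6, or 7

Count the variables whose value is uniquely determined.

c and q between them cover only {2, 8} — a naked pair. Remove those values from d, f, p.
The 2 variables g and p are confined to {4, 5}, which locks those values in; drop them from d, h.
h's domain is down to {3}, so h = 3. Eliminate 3 elsewhere: e.
Determined: h=3. The other variables each still have more than one consistent value. That makes 1.

1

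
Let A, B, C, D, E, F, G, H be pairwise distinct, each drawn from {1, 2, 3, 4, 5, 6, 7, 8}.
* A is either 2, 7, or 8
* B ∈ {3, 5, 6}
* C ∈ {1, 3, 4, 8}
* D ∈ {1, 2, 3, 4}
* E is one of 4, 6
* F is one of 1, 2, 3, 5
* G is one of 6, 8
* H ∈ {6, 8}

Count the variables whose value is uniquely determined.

2

Among the 8 variables, 7 fits only A (and all 8 values in {1, 2, 3, 4, 5, 6, 7, 8} must be used), so A = 7.
The 2 variables G and H are confined to {6, 8}, which locks those values in; drop them from B, C, E.
E must be 4 (only option left). So C, D can't be 4.
Determined: A=7, E=4. The other variables each still have more than one consistent value. That makes 2.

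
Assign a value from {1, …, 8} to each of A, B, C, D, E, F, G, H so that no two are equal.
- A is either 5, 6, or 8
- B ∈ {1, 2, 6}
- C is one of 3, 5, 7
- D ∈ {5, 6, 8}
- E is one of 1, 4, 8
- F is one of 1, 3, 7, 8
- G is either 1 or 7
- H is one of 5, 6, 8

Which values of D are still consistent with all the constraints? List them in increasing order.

The 8 variables together cover exactly {1, 2, 3, 4, 5, 6, 7, 8} — 8 values for 8 variables — and 2 appears only in B's list, so B = 2.
The 7 still-open variables draw from only 7 values {1, 3, 4, 5, 6, 7, 8}, so each is used; only E can be 4, hence E = 4.
A, D, H between them cover only {5, 6, 8} — a naked triple. Remove those values from C, F.
No further eliminations apply; D can still be any of 5, 6, 8.

5, 6, 8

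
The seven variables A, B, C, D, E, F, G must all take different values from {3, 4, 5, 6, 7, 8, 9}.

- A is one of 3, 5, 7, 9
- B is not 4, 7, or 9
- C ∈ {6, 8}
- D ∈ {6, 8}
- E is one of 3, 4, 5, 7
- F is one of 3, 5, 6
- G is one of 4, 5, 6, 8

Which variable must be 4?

The 7 variables draw from only 7 values {3, 4, 5, 6, 7, 8, 9}, so each is used; only A can be 9, hence A = 9.
The 6 still-open variables draw from only 6 values {3, 4, 5, 6, 7, 8}, so each is used; only E can be 7, hence E = 7.
Among the 5 still-open variables, 4 fits only G (and all 5 values in {3, 4, 5, 6, 8} must be used), so G = 4.

G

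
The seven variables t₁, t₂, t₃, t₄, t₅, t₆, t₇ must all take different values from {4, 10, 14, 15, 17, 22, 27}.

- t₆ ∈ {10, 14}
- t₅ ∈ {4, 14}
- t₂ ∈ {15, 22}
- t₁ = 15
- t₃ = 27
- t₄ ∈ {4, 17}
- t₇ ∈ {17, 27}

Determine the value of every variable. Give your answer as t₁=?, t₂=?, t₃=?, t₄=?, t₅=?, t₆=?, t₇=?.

t₁'s domain is down to {15}, so t₁ = 15. Eliminate 15 elsewhere: t₂.
t₂ has just one choice, so t₂ = 22.
t₃'s domain is down to {27}, so t₃ = 27. Eliminate 27 elsewhere: t₇.
t₇'s domain is down to {17}, so t₇ = 17. So t₄ can't be 17.
t₄'s domain is down to {4}, so t₄ = 4. Strike 4 from t₅.
That leaves t₅ = 14. Strike 14 from t₆.
t₆ has just one choice, so t₆ = 10.

t₁=15, t₂=22, t₃=27, t₄=4, t₅=14, t₆=10, t₇=17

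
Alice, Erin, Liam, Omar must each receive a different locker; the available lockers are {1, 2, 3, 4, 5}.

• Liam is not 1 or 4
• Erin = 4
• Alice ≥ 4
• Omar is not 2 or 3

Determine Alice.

Erin has just one choice, so Erin = 4. Remove 4 from Alice, Omar.
So Alice = 5.

5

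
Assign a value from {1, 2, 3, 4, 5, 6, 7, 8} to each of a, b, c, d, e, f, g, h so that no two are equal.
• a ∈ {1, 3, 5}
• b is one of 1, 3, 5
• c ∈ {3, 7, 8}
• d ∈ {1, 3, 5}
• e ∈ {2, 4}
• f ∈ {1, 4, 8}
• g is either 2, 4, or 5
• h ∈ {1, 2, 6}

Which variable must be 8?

f

The 8 variables together cover exactly {1, 2, 3, 4, 5, 6, 7, 8} — 8 values for 8 variables — and 6 appears only in h's list, so h = 6.
The 7 still-open variables draw from only 7 values {1, 2, 3, 4, 5, 7, 8}, so each is used; only c can be 7, hence c = 7.
Among the 6 still-open variables, 8 fits only f (and all 6 values in {1, 2, 3, 4, 5, 8} must be used), so f = 8.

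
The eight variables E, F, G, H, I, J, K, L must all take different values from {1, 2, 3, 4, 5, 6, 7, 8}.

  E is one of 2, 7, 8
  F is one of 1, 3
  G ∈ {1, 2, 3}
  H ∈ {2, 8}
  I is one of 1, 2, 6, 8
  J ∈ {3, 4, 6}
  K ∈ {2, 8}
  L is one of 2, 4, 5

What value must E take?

7

The 8 variables draw from only 8 values {1, 2, 3, 4, 5, 6, 7, 8}, so each is used; only L can be 5, hence L = 5.
The 7 still-open variables together cover exactly {1, 2, 3, 4, 6, 7, 8} — 7 values for 7 variables — and 4 appears only in J's list, so J = 4.
The 6 still-open variables draw from only 6 values {1, 2, 3, 6, 7, 8}, so each is used; only I can be 6, hence I = 6.
Among the 5 still-open variables, 7 fits only E (and all 5 values in {1, 2, 3, 7, 8} must be used), so E = 7.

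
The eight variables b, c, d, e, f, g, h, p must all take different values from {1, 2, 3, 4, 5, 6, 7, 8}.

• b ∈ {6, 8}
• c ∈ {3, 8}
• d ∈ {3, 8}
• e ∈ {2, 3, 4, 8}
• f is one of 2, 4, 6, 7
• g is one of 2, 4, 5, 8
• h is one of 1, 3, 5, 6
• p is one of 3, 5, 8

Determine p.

The 8 variables draw from only 8 values {1, 2, 3, 4, 5, 6, 7, 8}, so each is used; only h can be 1, hence h = 1.
The 7 still-open variables draw from only 7 values {2, 3, 4, 5, 6, 7, 8}, so each is used; only f can be 7, hence f = 7.
The 6 still-open variables together cover exactly {2, 3, 4, 5, 6, 8} — 6 values for 6 variables — and 6 appears only in b's list, so b = 6.
The 2 variables c and d are confined to {3, 8}, which locks those values in; drop them from e, g, p.
So p = 5.

5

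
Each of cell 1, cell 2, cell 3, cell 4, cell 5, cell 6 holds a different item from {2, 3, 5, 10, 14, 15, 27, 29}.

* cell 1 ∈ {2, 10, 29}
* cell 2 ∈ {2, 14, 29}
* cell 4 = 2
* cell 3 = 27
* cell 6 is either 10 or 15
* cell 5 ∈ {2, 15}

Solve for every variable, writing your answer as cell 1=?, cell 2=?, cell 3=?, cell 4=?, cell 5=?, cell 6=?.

cell 1=29, cell 2=14, cell 3=27, cell 4=2, cell 5=15, cell 6=10

cell 3 must be 27 (only option left).
That leaves cell 4 = 2. So cell 1, cell 2, cell 5 can't be 2.
cell 5's domain is down to {15}, so cell 5 = 15. So cell 6 can't be 15.
cell 6 has just one choice, so cell 6 = 10. Remove 10 from cell 1.
cell 1 must be 29 (only option left). Eliminate 29 elsewhere: cell 2.
cell 2's domain is down to {14}, so cell 2 = 14.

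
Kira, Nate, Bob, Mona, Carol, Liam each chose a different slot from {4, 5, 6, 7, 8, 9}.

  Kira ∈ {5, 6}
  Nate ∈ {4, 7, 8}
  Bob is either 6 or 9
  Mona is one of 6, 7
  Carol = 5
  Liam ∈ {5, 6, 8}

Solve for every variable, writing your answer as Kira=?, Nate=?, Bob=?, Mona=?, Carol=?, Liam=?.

Kira=6, Nate=4, Bob=9, Mona=7, Carol=5, Liam=8

Carol must be 5 (only option left). Remove 5 from Kira, Liam.
That leaves Kira = 6. Strike 6 from Bob, Mona, Liam.
Bob has just one choice, so Bob = 9.
That leaves Mona = 7. Eliminate 7 elsewhere: Nate.
Liam must be 8 (only option left). Strike 8 from Nate.
Nate's domain is down to {4}, so Nate = 4.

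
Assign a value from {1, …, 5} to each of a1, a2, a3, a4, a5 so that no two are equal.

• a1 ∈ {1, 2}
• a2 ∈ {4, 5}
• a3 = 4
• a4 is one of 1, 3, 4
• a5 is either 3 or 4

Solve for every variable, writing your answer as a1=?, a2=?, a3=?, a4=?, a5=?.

a3's domain is down to {4}, so a3 = 4. Eliminate 4 elsewhere: a2, a4, a5.
a5 has just one choice, so a5 = 3. So a4 can't be 3.
a2's domain is down to {5}, so a2 = 5.
That leaves a4 = 1. Remove 1 from a1.
a1's domain is down to {2}, so a1 = 2.

a1=2, a2=5, a3=4, a4=1, a5=3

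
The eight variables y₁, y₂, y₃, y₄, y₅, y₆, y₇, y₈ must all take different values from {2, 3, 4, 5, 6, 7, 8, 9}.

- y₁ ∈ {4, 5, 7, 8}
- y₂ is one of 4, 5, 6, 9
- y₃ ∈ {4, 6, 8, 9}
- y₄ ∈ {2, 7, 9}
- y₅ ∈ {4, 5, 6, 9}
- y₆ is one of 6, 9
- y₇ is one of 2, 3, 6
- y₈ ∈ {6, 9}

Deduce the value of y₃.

The 8 variables draw from only 8 values {2, 3, 4, 5, 6, 7, 8, 9}, so each is used; only y₇ can be 3, hence y₇ = 3.
Among the 7 still-open variables, 2 fits only y₄ (and all 7 values in {2, 4, 5, 6, 7, 8, 9} must be used), so y₄ = 2.
The 6 still-open variables draw from only 6 values {4, 5, 6, 7, 8, 9}, so each is used; only y₁ can be 7, hence y₁ = 7.
Among the 5 still-open variables, 8 fits only y₃ (and all 5 values in {4, 5, 6, 8, 9} must be used), so y₃ = 8.

8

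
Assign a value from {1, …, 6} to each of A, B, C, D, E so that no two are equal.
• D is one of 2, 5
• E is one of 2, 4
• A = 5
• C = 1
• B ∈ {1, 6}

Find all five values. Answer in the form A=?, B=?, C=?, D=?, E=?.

A's domain is down to {5}, so A = 5. Strike 5 from D.
C must be 1 (only option left). Remove 1 from B.
D's domain is down to {2}, so D = 2. Eliminate 2 elsewhere: E.
E has just one choice, so E = 4.
That leaves B = 6.

A=5, B=6, C=1, D=2, E=4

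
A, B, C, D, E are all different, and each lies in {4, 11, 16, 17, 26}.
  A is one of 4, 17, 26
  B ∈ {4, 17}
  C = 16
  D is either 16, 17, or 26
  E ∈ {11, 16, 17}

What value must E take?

C's domain is down to {16}, so C = 16. Remove 16 from D, E.
The 4 still-open variables together cover exactly {4, 11, 17, 26} — 4 values for 4 variables — and 11 appears only in E's list, so E = 11.

11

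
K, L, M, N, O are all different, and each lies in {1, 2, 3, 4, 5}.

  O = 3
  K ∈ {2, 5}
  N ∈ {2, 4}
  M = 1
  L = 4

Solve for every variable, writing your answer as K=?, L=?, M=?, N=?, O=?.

K=5, L=4, M=1, N=2, O=3

L's domain is down to {4}, so L = 4. Strike 4 from N.
M's domain is down to {1}, so M = 1.
N must be 2 (only option left). Remove 2 from K.
O has just one choice, so O = 3.
That leaves K = 5.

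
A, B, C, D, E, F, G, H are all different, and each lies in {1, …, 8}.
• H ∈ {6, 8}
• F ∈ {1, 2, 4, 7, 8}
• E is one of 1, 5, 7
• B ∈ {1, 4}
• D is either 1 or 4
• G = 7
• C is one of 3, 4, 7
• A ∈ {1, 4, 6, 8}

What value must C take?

G must be 7 (only option left). Remove 7 from C, E, F.
The 7 still-open variables draw from only 7 values {1, 2, 3, 4, 5, 6, 8}, so each is used; only F can be 2, hence F = 2.
The 6 still-open variables draw from only 6 values {1, 3, 4, 5, 6, 8}, so each is used; only C can be 3, hence C = 3.

3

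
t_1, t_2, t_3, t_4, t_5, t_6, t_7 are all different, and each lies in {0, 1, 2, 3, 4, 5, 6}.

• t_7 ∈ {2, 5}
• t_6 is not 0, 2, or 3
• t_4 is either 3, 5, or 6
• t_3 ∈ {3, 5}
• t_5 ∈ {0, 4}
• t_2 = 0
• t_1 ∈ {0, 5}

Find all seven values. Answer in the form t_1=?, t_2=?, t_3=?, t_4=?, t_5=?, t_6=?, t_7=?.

t_2's domain is down to {0}, so t_2 = 0. Eliminate 0 elsewhere: t_1, t_5.
t_5's domain is down to {4}, so t_5 = 4. Eliminate 4 elsewhere: t_6.
t_1's domain is down to {5}, so t_1 = 5. So t_3, t_4, t_6, t_7 can't be 5.
That leaves t_3 = 3. Strike 3 from t_4.
t_4 must be 6 (only option left). Remove 6 from t_6.
t_6 must be 1 (only option left).
That leaves t_7 = 2.

t_1=5, t_2=0, t_3=3, t_4=6, t_5=4, t_6=1, t_7=2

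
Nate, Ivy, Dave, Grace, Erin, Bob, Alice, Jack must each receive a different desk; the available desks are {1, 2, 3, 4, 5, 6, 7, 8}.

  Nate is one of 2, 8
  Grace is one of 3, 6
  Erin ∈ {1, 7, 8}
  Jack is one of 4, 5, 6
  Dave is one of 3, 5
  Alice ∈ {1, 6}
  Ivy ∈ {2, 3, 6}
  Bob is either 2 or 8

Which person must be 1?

Alice

The 8 variables together cover exactly {1, 2, 3, 4, 5, 6, 7, 8} — 8 values for 8 variables — and 4 appears only in Jack's list, so Jack = 4.
Among the 7 still-open variables, 5 fits only Dave (and all 7 values in {1, 2, 3, 5, 6, 7, 8} must be used), so Dave = 5.
The 6 still-open variables draw from only 6 values {1, 2, 3, 6, 7, 8}, so each is used; only Erin can be 7, hence Erin = 7.
Among the 5 still-open variables, 1 fits only Alice (and all 5 values in {1, 2, 3, 6, 8} must be used), so Alice = 1.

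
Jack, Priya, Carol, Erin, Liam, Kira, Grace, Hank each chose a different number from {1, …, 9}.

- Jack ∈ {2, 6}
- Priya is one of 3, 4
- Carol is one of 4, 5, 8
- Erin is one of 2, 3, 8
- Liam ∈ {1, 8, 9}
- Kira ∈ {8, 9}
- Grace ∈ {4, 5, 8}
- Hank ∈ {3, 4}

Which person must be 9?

Kira

The 8 variables together cover exactly {1, 2, 3, 4, 5, 6, 8, 9} — 8 values for 8 variables — and 1 appears only in Liam's list, so Liam = 1.
Among the 7 still-open variables, 6 fits only Jack (and all 7 values in {2, 3, 4, 5, 6, 8, 9} must be used), so Jack = 6.
The 6 still-open variables together cover exactly {2, 3, 4, 5, 8, 9} — 6 values for 6 variables — and 2 appears only in Erin's list, so Erin = 2.
Among the 5 still-open variables, 9 fits only Kira (and all 5 values in {3, 4, 5, 8, 9} must be used), so Kira = 9.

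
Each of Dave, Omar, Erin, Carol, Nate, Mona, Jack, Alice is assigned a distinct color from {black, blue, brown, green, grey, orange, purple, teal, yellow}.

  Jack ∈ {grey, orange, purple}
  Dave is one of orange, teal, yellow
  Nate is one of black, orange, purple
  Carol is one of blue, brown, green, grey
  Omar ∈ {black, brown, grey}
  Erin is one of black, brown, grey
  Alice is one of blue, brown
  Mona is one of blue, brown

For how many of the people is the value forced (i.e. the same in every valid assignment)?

1

Mona and Alice between them cover only {blue, brown} — a naked pair. Remove those values from Omar, Erin, Carol.
The 2 variables Omar and Erin are confined to {black, grey}, which locks those values in; drop them from Carol, Nate, Jack.
Carol must be green (only option left).
The 2 variables Nate and Jack are confined to {orange, purple}, which locks those values in; drop them from Dave.
Determined: Carol=green. The other people each still have more than one consistent value. That makes 1.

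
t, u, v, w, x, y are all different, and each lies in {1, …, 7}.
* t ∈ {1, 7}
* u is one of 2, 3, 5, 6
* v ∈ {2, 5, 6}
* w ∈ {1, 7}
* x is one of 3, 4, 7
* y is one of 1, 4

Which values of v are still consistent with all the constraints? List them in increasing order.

t and w between them cover only {1, 7} — a naked pair. Remove those values from x, y.
y must be 4 (only option left). So x can't be 4.
x's domain is down to {3}, so x = 3. Strike 3 from u.
No further eliminations apply; v can still be any of 2, 5, 6.

2, 5, 6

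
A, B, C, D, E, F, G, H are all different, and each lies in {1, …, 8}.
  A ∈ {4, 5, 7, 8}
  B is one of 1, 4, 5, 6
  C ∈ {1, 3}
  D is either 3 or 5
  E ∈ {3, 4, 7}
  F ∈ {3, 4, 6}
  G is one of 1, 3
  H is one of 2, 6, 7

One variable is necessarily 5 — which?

The 8 variables draw from only 8 values {1, 2, 3, 4, 5, 6, 7, 8}, so each is used; only H can be 2, hence H = 2.
The 7 still-open variables together cover exactly {1, 3, 4, 5, 6, 7, 8} — 7 values for 7 variables — and 8 appears only in A's list, so A = 8.
The 6 still-open variables together cover exactly {1, 3, 4, 5, 6, 7} — 6 values for 6 variables — and 7 appears only in E's list, so E = 7.
The 2 variables C and G are confined to {1, 3}, which locks those values in; drop them from B, D, F.
So 5 goes to D.

D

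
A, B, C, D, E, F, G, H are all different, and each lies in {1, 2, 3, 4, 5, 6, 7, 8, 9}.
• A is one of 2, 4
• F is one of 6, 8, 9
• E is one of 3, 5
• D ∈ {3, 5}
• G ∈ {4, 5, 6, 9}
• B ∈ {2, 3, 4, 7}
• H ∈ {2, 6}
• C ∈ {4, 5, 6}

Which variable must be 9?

G

Among the 8 variables, 7 fits only B (and all 8 values in {2, 3, 4, 5, 6, 7, 8, 9} must be used), so B = 7.
Among the 7 still-open variables, 8 fits only F (and all 7 values in {2, 3, 4, 5, 6, 8, 9} must be used), so F = 8.
The 6 still-open variables together cover exactly {2, 3, 4, 5, 6, 9} — 6 values for 6 variables — and 9 appears only in G's list, so G = 9.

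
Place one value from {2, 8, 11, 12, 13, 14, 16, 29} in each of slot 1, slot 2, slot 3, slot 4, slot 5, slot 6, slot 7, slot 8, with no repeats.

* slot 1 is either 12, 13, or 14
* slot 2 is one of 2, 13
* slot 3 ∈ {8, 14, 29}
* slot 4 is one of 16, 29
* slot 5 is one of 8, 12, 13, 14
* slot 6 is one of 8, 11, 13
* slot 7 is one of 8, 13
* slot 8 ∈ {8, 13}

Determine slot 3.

29

Among the 8 variables, 2 fits only slot 2 (and all 8 values in {2, 8, 11, 12, 13, 14, 16, 29} must be used), so slot 2 = 2.
Among the 7 still-open variables, 11 fits only slot 6 (and all 7 values in {8, 11, 12, 13, 14, 16, 29} must be used), so slot 6 = 11.
The 6 still-open variables together cover exactly {8, 12, 13, 14, 16, 29} — 6 values for 6 variables — and 16 appears only in slot 4's list, so slot 4 = 16.
The 5 still-open variables together cover exactly {8, 12, 13, 14, 29} — 5 values for 5 variables — and 29 appears only in slot 3's list, so slot 3 = 29.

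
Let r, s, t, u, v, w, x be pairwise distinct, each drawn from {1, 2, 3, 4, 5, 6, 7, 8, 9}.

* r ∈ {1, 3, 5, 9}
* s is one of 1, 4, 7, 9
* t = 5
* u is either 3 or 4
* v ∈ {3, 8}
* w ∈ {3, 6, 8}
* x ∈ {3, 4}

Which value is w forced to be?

t must be 5 (only option left). Remove 5 from r.
u and x share exactly the 2 values {3, 4}; by pigeonhole those values go to them, so strike 3, 4 from r, s, v, w.
v has just one choice, so v = 8. Eliminate 8 elsewhere: w.
So w = 6.

6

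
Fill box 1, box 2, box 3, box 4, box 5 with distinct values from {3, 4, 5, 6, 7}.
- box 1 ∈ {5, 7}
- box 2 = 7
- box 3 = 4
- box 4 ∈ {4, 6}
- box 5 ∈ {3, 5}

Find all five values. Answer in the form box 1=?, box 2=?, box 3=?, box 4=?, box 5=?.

box 2 must be 7 (only option left). Remove 7 from box 1.
box 3 must be 4 (only option left). Eliminate 4 elsewhere: box 4.
box 4 must be 6 (only option left).
box 1's domain is down to {5}, so box 1 = 5. Remove 5 from box 5.
box 5 has just one choice, so box 5 = 3.

box 1=5, box 2=7, box 3=4, box 4=6, box 5=3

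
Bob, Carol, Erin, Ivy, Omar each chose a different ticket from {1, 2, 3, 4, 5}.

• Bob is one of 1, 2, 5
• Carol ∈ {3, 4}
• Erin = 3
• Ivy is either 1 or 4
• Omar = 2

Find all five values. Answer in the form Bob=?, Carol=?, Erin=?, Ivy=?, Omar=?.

Bob=5, Carol=4, Erin=3, Ivy=1, Omar=2

Erin has just one choice, so Erin = 3. Eliminate 3 elsewhere: Carol.
That leaves Omar = 2. Strike 2 from Bob.
Carol's domain is down to {4}, so Carol = 4. Strike 4 from Ivy.
That leaves Ivy = 1. So Bob can't be 1.
Bob's domain is down to {5}, so Bob = 5.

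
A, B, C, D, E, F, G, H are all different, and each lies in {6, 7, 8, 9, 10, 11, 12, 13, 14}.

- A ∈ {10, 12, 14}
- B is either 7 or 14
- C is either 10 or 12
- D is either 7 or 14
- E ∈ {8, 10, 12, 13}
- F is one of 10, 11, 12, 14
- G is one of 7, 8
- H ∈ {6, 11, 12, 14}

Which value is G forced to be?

8

Among the 8 variables, 6 fits only H (and all 8 values in {6, 7, 8, 10, 11, 12, 13, 14} must be used), so H = 6.
The 7 still-open variables together cover exactly {7, 8, 10, 11, 12, 13, 14} — 7 values for 7 variables — and 11 appears only in F's list, so F = 11.
The 6 still-open variables draw from only 6 values {7, 8, 10, 12, 13, 14}, so each is used; only E can be 13, hence E = 13.
The 5 still-open variables draw from only 5 values {7, 8, 10, 12, 14}, so each is used; only G can be 8, hence G = 8.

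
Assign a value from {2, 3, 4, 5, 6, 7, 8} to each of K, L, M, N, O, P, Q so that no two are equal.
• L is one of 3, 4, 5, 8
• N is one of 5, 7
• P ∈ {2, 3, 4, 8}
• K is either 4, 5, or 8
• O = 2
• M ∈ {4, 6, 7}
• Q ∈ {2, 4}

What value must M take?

O must be 2 (only option left). Remove 2 from P, Q.
Q's domain is down to {4}, so Q = 4. Strike 4 from K, L, M, P.
The 5 still-open variables draw from only 5 values {3, 5, 6, 7, 8}, so each is used; only M can be 6, hence M = 6.

6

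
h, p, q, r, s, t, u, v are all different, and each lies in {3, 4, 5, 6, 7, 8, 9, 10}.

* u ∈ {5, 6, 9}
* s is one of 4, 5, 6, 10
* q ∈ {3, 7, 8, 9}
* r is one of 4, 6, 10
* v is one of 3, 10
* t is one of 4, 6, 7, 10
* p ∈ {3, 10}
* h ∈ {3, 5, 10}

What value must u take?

The 8 variables draw from only 8 values {3, 4, 5, 6, 7, 8, 9, 10}, so each is used; only q can be 8, hence q = 8.
Among the 7 still-open variables, 7 fits only t (and all 7 values in {3, 4, 5, 6, 7, 9, 10} must be used), so t = 7.
The 6 still-open variables together cover exactly {3, 4, 5, 6, 9, 10} — 6 values for 6 variables — and 9 appears only in u's list, so u = 9.

9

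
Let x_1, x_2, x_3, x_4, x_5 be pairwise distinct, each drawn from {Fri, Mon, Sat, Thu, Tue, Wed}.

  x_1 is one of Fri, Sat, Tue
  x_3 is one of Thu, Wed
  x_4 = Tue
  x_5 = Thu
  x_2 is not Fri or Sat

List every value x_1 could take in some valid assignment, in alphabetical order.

x_4 has just one choice, so x_4 = Tue. Remove Tue from x_1, x_2.
x_5's domain is down to {Thu}, so x_5 = Thu. So x_2, x_3 can't be Thu.
x_3's domain is down to {Wed}, so x_3 = Wed. Remove Wed from x_2.
x_2 has just one choice, so x_2 = Mon.
No further eliminations apply; x_1 can still be any of Fri, Sat.

Fri, Sat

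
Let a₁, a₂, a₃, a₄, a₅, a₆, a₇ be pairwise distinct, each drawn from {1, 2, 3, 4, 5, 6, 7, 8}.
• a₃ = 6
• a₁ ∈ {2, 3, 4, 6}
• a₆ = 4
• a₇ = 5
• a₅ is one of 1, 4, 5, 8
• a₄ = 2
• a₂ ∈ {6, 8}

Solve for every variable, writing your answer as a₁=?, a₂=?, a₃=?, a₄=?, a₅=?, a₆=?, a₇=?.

a₃'s domain is down to {6}, so a₃ = 6. Strike 6 from a₁, a₂.
That leaves a₄ = 2. Eliminate 2 elsewhere: a₁.
a₆ must be 4 (only option left). Eliminate 4 elsewhere: a₁, a₅.
a₇ has just one choice, so a₇ = 5. Remove 5 from a₅.
a₁ must be 3 (only option left).
a₂ has just one choice, so a₂ = 8. So a₅ can't be 8.
That leaves a₅ = 1.

a₁=3, a₂=8, a₃=6, a₄=2, a₅=1, a₆=4, a₇=5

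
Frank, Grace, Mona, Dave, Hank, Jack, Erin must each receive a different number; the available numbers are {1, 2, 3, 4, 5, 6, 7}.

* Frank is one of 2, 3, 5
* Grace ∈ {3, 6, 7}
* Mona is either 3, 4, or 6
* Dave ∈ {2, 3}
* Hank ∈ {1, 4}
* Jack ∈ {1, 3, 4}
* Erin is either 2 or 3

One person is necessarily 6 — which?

The 7 variables together cover exactly {1, 2, 3, 4, 5, 6, 7} — 7 values for 7 variables — and 5 appears only in Frank's list, so Frank = 5.
The 6 still-open variables draw from only 6 values {1, 2, 3, 4, 6, 7}, so each is used; only Grace can be 7, hence Grace = 7.
The 5 still-open variables draw from only 5 values {1, 2, 3, 4, 6}, so each is used; only Mona can be 6, hence Mona = 6.

Mona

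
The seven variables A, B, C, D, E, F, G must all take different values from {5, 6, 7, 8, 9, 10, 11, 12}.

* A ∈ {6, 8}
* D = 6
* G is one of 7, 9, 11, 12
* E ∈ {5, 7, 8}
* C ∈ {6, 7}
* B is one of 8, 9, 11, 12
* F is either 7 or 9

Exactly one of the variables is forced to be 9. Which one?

F

D has just one choice, so D = 6. So A, C can't be 6.
A must be 8 (only option left). Remove 8 from B, E.
C's domain is down to {7}, so C = 7. So E, F, G can't be 7.
So 9 goes to F.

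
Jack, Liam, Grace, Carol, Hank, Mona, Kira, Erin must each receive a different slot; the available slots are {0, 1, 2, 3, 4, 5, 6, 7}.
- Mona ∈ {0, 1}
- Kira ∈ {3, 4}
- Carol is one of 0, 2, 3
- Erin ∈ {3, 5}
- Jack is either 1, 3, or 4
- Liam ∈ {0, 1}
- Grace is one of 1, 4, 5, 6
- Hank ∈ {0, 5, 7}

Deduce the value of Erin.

5

The 8 variables together cover exactly {0, 1, 2, 3, 4, 5, 6, 7} — 8 values for 8 variables — and 2 appears only in Carol's list, so Carol = 2.
The 7 still-open variables together cover exactly {0, 1, 3, 4, 5, 6, 7} — 7 values for 7 variables — and 6 appears only in Grace's list, so Grace = 6.
The 6 still-open variables together cover exactly {0, 1, 3, 4, 5, 7} — 6 values for 6 variables — and 7 appears only in Hank's list, so Hank = 7.
The 5 still-open variables draw from only 5 values {0, 1, 3, 4, 5}, so each is used; only Erin can be 5, hence Erin = 5.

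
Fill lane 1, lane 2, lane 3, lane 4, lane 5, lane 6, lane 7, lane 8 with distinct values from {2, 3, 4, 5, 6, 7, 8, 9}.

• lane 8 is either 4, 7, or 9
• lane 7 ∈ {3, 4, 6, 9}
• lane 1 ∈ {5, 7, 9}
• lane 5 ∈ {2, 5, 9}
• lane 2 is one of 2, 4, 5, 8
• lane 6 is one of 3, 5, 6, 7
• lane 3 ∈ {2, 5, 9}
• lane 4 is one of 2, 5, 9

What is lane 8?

Among the 8 variables, 8 fits only lane 2 (and all 8 values in {2, 3, 4, 5, 6, 7, 8, 9} must be used), so lane 2 = 8.
The 3 variables lane 3, lane 4, lane 5 are confined to {2, 5, 9}, which locks those values in; drop them from lane 1, lane 6, lane 7, lane 8.
lane 1's domain is down to {7}, so lane 1 = 7. So lane 6, lane 8 can't be 7.
So lane 8 = 4.

4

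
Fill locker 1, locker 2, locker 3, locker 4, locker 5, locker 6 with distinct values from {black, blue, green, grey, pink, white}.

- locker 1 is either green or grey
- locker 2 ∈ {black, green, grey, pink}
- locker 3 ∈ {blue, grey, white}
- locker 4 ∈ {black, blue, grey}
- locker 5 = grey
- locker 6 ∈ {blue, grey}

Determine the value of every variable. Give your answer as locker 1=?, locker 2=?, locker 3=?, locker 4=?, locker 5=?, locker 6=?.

locker 1=green, locker 2=pink, locker 3=white, locker 4=black, locker 5=grey, locker 6=blue

locker 5 has just one choice, so locker 5 = grey. Strike grey from locker 1, locker 2, locker 3, locker 4, locker 6.
That leaves locker 6 = blue. Eliminate blue elsewhere: locker 3, locker 4.
locker 1's domain is down to {green}, so locker 1 = green. So locker 2 can't be green.
locker 3 has just one choice, so locker 3 = white.
That leaves locker 4 = black. Eliminate black elsewhere: locker 2.
locker 2 must be pink (only option left).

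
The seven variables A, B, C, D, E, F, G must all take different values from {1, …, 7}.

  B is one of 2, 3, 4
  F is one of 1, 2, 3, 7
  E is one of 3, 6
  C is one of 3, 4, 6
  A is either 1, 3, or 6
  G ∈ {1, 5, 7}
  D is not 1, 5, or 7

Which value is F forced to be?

The 7 variables draw from only 7 values {1, 2, 3, 4, 5, 6, 7}, so each is used; only G can be 5, hence G = 5.
The 6 still-open variables together cover exactly {1, 2, 3, 4, 6, 7} — 6 values for 6 variables — and 7 appears only in F's list, so F = 7.

7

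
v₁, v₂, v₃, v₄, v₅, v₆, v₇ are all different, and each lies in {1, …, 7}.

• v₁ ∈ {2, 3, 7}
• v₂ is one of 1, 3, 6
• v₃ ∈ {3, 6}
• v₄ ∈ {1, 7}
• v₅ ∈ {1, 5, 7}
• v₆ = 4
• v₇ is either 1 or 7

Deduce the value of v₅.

5

v₆ must be 4 (only option left).
Among the 6 still-open variables, 2 fits only v₁ (and all 6 values in {1, 2, 3, 5, 6, 7} must be used), so v₁ = 2.
Among the 5 still-open variables, 5 fits only v₅ (and all 5 values in {1, 3, 5, 6, 7} must be used), so v₅ = 5.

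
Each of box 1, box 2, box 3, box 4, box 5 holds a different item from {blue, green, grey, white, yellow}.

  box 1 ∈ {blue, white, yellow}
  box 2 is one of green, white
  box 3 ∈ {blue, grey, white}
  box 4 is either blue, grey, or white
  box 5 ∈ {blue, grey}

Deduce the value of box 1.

The 5 variables together cover exactly {blue, green, grey, white, yellow} — 5 values for 5 variables — and green appears only in box 2's list, so box 2 = green.
The 4 still-open variables together cover exactly {blue, grey, white, yellow} — 4 values for 4 variables — and yellow appears only in box 1's list, so box 1 = yellow.

yellow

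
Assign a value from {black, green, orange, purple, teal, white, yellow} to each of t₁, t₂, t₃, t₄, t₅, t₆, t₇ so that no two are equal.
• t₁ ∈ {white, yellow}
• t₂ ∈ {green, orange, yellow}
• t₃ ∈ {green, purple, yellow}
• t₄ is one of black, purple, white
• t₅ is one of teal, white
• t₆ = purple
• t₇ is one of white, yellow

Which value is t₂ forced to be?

t₆'s domain is down to {purple}, so t₆ = purple. Remove purple from t₃, t₄.
Among the 6 still-open variables, black fits only t₄ (and all 6 values in {black, green, orange, teal, white, yellow} must be used), so t₄ = black.
Among the 5 still-open variables, orange fits only t₂ (and all 5 values in {green, orange, teal, white, yellow} must be used), so t₂ = orange.

orange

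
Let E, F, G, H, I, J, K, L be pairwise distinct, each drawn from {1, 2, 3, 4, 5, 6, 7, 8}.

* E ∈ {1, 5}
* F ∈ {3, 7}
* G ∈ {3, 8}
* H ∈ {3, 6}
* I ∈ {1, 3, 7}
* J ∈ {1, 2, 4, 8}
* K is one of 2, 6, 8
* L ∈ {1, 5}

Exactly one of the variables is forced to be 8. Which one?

G

Among the 8 variables, 4 fits only J (and all 8 values in {1, 2, 3, 4, 5, 6, 7, 8} must be used), so J = 4.
The 7 still-open variables together cover exactly {1, 2, 3, 5, 6, 7, 8} — 7 values for 7 variables — and 2 appears only in K's list, so K = 2.
The 6 still-open variables together cover exactly {1, 3, 5, 6, 7, 8} — 6 values for 6 variables — and 6 appears only in H's list, so H = 6.
The 5 still-open variables draw from only 5 values {1, 3, 5, 7, 8}, so each is used; only G can be 8, hence G = 8.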